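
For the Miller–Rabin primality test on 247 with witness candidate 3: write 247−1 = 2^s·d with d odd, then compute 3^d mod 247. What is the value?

247 − 1 = 246 = 2^1 · 123, so d = 123.
3^1 ≡ 3 (mod 247)
3^2 ≡ 3^2 = 9 ≡ 9 (mod 247)
3^4 ≡ 9^2 = 81 ≡ 81 (mod 247)
3^8 ≡ 81^2 = 6561 ≡ 139 (mod 247)
3^16 ≡ 139^2 = 19321 ≡ 55 (mod 247)
3^32 ≡ 55^2 = 3025 ≡ 61 (mod 247)
3^64 ≡ 61^2 = 3721 ≡ 16 (mod 247)
123 = 64 + 32 + 16 + 8 + 2 + 1 in binary powers of 2.
So 3^123 ≡ 16 · 61 · 55 · 139 · 9 · 3 ≡ 183 (mod 247).
Squaring chain: 183; never reaches −1, so base 3 is a Miller–Rabin witness that 247 is composite.

183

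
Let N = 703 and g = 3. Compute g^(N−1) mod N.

1

3^1 ≡ 3 (mod 703)
3^2 ≡ 3^2 = 9 ≡ 9 (mod 703)
3^4 ≡ 9^2 = 81 ≡ 81 (mod 703)
3^8 ≡ 81^2 = 6561 ≡ 234 (mod 703)
3^16 ≡ 234^2 = 54756 ≡ 625 (mod 703)
3^32 ≡ 625^2 = 390625 ≡ 460 (mod 703)
3^64 ≡ 460^2 = 211600 ≡ 700 (mod 703)
3^128 ≡ 700^2 = 490000 ≡ 9 (mod 703)
3^256 ≡ 9^2 = 81 ≡ 81 (mod 703)
3^512 ≡ 81^2 = 6561 ≡ 234 (mod 703)
702 = 512 + 128 + 32 + 16 + 8 + 4 + 2 in binary powers of 2.
So 3^702 ≡ 234 · 9 · 460 · 625 · 234 · 81 · 9 ≡ 1 (mod 703).
Since the result is 1, base 3 gives no evidence that 703 is composite.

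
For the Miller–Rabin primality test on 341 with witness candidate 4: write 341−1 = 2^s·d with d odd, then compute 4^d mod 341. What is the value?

341 − 1 = 340 = 2^2 · 85, so d = 85.
4^1 ≡ 4 (mod 341)
4^2 ≡ 4^2 = 16 ≡ 16 (mod 341)
4^4 ≡ 16^2 = 256 ≡ 256 (mod 341)
4^8 ≡ 256^2 = 65536 ≡ 64 (mod 341)
4^16 ≡ 64^2 = 4096 ≡ 4 (mod 341)
4^32 ≡ 4^2 = 16 ≡ 16 (mod 341)
4^64 ≡ 16^2 = 256 ≡ 256 (mod 341)
85 = 64 + 16 + 4 + 1 in binary powers of 2.
So 4^85 ≡ 256 · 4 · 256 · 4 ≡ 1 (mod 341).
Since 4^d ≡ 1 (mod 341), base 4 does not prove 341 composite.

1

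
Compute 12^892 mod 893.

178

12^1 ≡ 12 (mod 893)
12^2 ≡ 12^2 = 144 ≡ 144 (mod 893)
12^4 ≡ 144^2 = 20736 ≡ 197 (mod 893)
12^8 ≡ 197^2 = 38809 ≡ 410 (mod 893)
12^16 ≡ 410^2 = 168100 ≡ 216 (mod 893)
12^32 ≡ 216^2 = 46656 ≡ 220 (mod 893)
12^64 ≡ 220^2 = 48400 ≡ 178 (mod 893)
12^128 ≡ 178^2 = 31684 ≡ 429 (mod 893)
12^256 ≡ 429^2 = 184041 ≡ 83 (mod 893)
12^512 ≡ 83^2 = 6889 ≡ 638 (mod 893)
892 = 512 + 256 + 64 + 32 + 16 + 8 + 4 in binary powers of 2.
So 12^892 ≡ 638 · 83 · 178 · 220 · 216 · 410 · 197 ≡ 178 (mod 893).
Since 178 ≠ 1, base 12 is a Fermat witness: 893 is composite.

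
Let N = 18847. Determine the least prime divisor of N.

47

18847 is odd.
Digit sum 28, not divisible by 3.
Ends in 7: not divisible by 5.
7: 18847 = 7·2692 + 3
11: 18847 = 11·1713 + 4
13: 18847 = 13·1449 + 10
17: 18847 = 17·1108 + 11
19: 18847 = 19·991 + 18
23: 18847 = 23·819 + 10
29: 18847 = 29·649 + 26
31: 18847 = 31·607 + 30
37: 18847 = 37·509 + 14
41: 18847 = 41·459 + 28
43: 18847 = 43·438 + 13
47: 18847 = 47·401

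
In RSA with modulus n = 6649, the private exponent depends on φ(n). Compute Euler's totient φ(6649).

6480

Factor: 6649 = 61 · 109.
φ(6649) = (61−1) · (109−1) = 60 · 108 = 6480.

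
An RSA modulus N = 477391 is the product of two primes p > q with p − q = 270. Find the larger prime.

Since p = q + 270, we have 477391 = q(q + 270), so q² + 270q − 477391 = 0.
Discriminant: 270² + 4·477391 = 72900 + 1909564 = 1982464; √1982464 = 1408.
q = (−270 + 1408)/2 = 569, and p = q + 270 = 839.
Check: 569 · 839 = 477391.

839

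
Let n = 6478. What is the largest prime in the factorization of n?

6478 = 2 · 3239
3239 = 41 · 79
79 is prime.
So 6478 = 2 · 41 · 79; the largest prime factor is 79.

79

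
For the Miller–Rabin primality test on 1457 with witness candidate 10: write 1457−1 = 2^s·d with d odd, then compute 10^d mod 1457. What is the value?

785

1457 − 1 = 1456 = 2^4 · 91, so d = 91.
10^1 ≡ 10 (mod 1457)
10^2 ≡ 10^2 = 100 ≡ 100 (mod 1457)
10^4 ≡ 100^2 = 10000 ≡ 1258 (mod 1457)
10^8 ≡ 1258^2 = 1582564 ≡ 262 (mod 1457)
10^16 ≡ 262^2 = 68644 ≡ 165 (mod 1457)
10^32 ≡ 165^2 = 27225 ≡ 999 (mod 1457)
10^64 ≡ 999^2 = 998001 ≡ 1413 (mod 1457)
91 = 64 + 16 + 8 + 2 + 1 in binary powers of 2.
So 10^91 ≡ 1413 · 165 · 262 · 100 · 10 ≡ 785 (mod 1457).
Squaring chain: 785 → 1371 → 111 → 665; never reaches −1, so base 10 is a Miller–Rabin witness that 1457 is composite.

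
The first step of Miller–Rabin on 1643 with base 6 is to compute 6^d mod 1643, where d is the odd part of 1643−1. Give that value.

1607

1643 − 1 = 1642 = 2^1 · 821, so d = 821.
6^1 ≡ 6 (mod 1643)
6^2 ≡ 6^2 = 36 ≡ 36 (mod 1643)
6^4 ≡ 36^2 = 1296 ≡ 1296 (mod 1643)
6^8 ≡ 1296^2 = 1679616 ≡ 470 (mod 1643)
6^16 ≡ 470^2 = 220900 ≡ 738 (mod 1643)
6^32 ≡ 738^2 = 544644 ≡ 811 (mod 1643)
6^64 ≡ 811^2 = 657721 ≡ 521 (mod 1643)
6^128 ≡ 521^2 = 271441 ≡ 346 (mod 1643)
6^256 ≡ 346^2 = 119716 ≡ 1420 (mod 1643)
6^512 ≡ 1420^2 = 2016400 ≡ 439 (mod 1643)
821 = 512 + 256 + 32 + 16 + 4 + 1 in binary powers of 2.
So 6^821 ≡ 439 · 1420 · 811 · 738 · 1296 · 6 ≡ 1607 (mod 1643).
Squaring chain: 1607; never reaches −1, so base 6 is a Miller–Rabin witness that 1643 is composite.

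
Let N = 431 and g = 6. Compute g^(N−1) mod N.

6^1 ≡ 6 (mod 431)
6^2 ≡ 6^2 = 36 ≡ 36 (mod 431)
6^4 ≡ 36^2 = 1296 ≡ 3 (mod 431)
6^8 ≡ 3^2 = 9 ≡ 9 (mod 431)
6^16 ≡ 9^2 = 81 ≡ 81 (mod 431)
6^32 ≡ 81^2 = 6561 ≡ 96 (mod 431)
6^64 ≡ 96^2 = 9216 ≡ 165 (mod 431)
6^128 ≡ 165^2 = 27225 ≡ 72 (mod 431)
6^256 ≡ 72^2 = 5184 ≡ 12 (mod 431)
430 = 256 + 128 + 32 + 8 + 4 + 2 in binary powers of 2.
So 6^430 ≡ 12 · 72 · 96 · 9 · 3 · 36 ≡ 1 (mod 431).
Since the result is 1, base 6 gives no evidence that 431 is composite.

1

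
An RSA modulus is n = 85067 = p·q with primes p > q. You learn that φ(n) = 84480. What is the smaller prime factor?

φ(n) = (p−1)(q−1) = n − (p+q) + 1, so p + q = 85067 − 84480 + 1 = 588.
p and q are the roots of t² − 588t + 85067 = 0.
Discriminant: 588² − 4·85067 = 345744 − 340268 = 5476; √5476 = 74.
q = (588 − 74)/2 = 257, p = (588 + 74)/2 = 331.
Check: 257 · 331 = 85067.

257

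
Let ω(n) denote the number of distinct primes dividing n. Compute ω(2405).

3

2405 = 5 · 481
481 = 13 · 37
2405 = 5 · 13 · 37, which has 3 distinct prime factors.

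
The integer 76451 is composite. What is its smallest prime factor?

76451 is odd.
Digit sum 23, not divisible by 3.
Ends in 1: not divisible by 5.
7: 76451 = 7·10921 + 4
11: 76451 = 11·6950 + 1
13: 76451 = 13·5880 + 11
17: 76451 = 17·4497 + 2
19: 76451 = 19·4023 + 14
23: 76451 = 23·3323 + 22
29: 76451 = 29·2636 + 7
31: 76451 = 31·2466 + 5
37: 76451 = 37·2066 + 9
41: 76451 = 41·1864 + 27
43: 76451 = 43·1777 + 40
47: 76451 = 47·1626 + 29
53: 76451 = 53·1442 + 25
59: 76451 = 59·1295 + 46
61: 76451 = 61·1253 + 18
67: 76451 = 67·1141 + 4
71: 76451 = 71·1076 + 55
73: 76451 = 73·1047 + 20
79: 76451 = 79·967 + 58
83: 76451 = 83·921 + 8
89: 76451 = 89·859

89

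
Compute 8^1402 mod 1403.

430

8^1 ≡ 8 (mod 1403)
8^2 ≡ 8^2 = 64 ≡ 64 (mod 1403)
8^4 ≡ 64^2 = 4096 ≡ 1290 (mod 1403)
8^8 ≡ 1290^2 = 1664100 ≡ 142 (mod 1403)
8^16 ≡ 142^2 = 20164 ≡ 522 (mod 1403)
8^32 ≡ 522^2 = 272484 ≡ 302 (mod 1403)
8^64 ≡ 302^2 = 91204 ≡ 9 (mod 1403)
8^128 ≡ 9^2 = 81 ≡ 81 (mod 1403)
8^256 ≡ 81^2 = 6561 ≡ 949 (mod 1403)
8^512 ≡ 949^2 = 900601 ≡ 1278 (mod 1403)
8^1024 ≡ 1278^2 = 1633284 ≡ 192 (mod 1403)
1402 = 1024 + 256 + 64 + 32 + 16 + 8 + 2 in binary powers of 2.
So 8^1402 ≡ 192 · 949 · 9 · 302 · 522 · 142 · 64 ≡ 430 (mod 1403).
Since 430 ≠ 1, base 8 is a Fermat witness: 1403 is composite.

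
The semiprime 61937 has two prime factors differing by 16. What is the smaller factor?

Since p = q + 16, we have 61937 = q(q + 16), so q² + 16q − 61937 = 0.
Discriminant: 16² + 4·61937 = 256 + 247748 = 248004; √248004 = 498.
q = (−16 + 498)/2 = 241, and p = q + 16 = 257.
Check: 241 · 257 = 61937.

241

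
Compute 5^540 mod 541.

1

5^1 ≡ 5 (mod 541)
5^2 ≡ 5^2 = 25 ≡ 25 (mod 541)
5^4 ≡ 25^2 = 625 ≡ 84 (mod 541)
5^8 ≡ 84^2 = 7056 ≡ 23 (mod 541)
5^16 ≡ 23^2 = 529 ≡ 529 (mod 541)
5^32 ≡ 529^2 = 279841 ≡ 144 (mod 541)
5^64 ≡ 144^2 = 20736 ≡ 178 (mod 541)
5^128 ≡ 178^2 = 31684 ≡ 306 (mod 541)
5^256 ≡ 306^2 = 93636 ≡ 43 (mod 541)
5^512 ≡ 43^2 = 1849 ≡ 226 (mod 541)
540 = 512 + 16 + 8 + 4 in binary powers of 2.
So 5^540 ≡ 226 · 529 · 23 · 84 ≡ 1 (mod 541).
Since the result is 1, base 5 gives no evidence that 541 is composite.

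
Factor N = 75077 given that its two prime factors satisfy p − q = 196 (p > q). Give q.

193

Since p = q + 196, we have 75077 = q(q + 196), so q² + 196q − 75077 = 0.
Discriminant: 196² + 4·75077 = 38416 + 300308 = 338724; √338724 = 582.
q = (−196 + 582)/2 = 193, and p = q + 196 = 389.
Check: 193 · 389 = 75077.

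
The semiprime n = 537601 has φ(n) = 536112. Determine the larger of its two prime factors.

877

φ(n) = (p−1)(q−1) = n − (p+q) + 1, so p + q = 537601 − 536112 + 1 = 1490.
p and q are the roots of t² − 1490t + 537601 = 0.
Discriminant: 1490² − 4·537601 = 2220100 − 2150404 = 69696; √69696 = 264.
q = (1490 − 264)/2 = 613, p = (1490 + 264)/2 = 877.
Check: 613 · 877 = 537601.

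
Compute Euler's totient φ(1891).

1800

Factor: 1891 = 31 · 61.
φ(1891) = (31−1) · (61−1) = 30 · 60 = 1800.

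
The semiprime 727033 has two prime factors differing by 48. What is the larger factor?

877

Since p = q + 48, we have 727033 = q(q + 48), so q² + 48q − 727033 = 0.
Discriminant: 48² + 4·727033 = 2304 + 2908132 = 2910436; √2910436 = 1706.
q = (−48 + 1706)/2 = 829, and p = q + 48 = 877.
Check: 829 · 877 = 727033.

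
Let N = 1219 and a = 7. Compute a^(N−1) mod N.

1070

7^1 ≡ 7 (mod 1219)
7^2 ≡ 7^2 = 49 ≡ 49 (mod 1219)
7^4 ≡ 49^2 = 2401 ≡ 1182 (mod 1219)
7^8 ≡ 1182^2 = 1397124 ≡ 150 (mod 1219)
7^16 ≡ 150^2 = 22500 ≡ 558 (mod 1219)
7^32 ≡ 558^2 = 311364 ≡ 519 (mod 1219)
7^64 ≡ 519^2 = 269361 ≡ 1181 (mod 1219)
7^128 ≡ 1181^2 = 1394761 ≡ 225 (mod 1219)
7^256 ≡ 225^2 = 50625 ≡ 646 (mod 1219)
7^512 ≡ 646^2 = 417316 ≡ 418 (mod 1219)
7^1024 ≡ 418^2 = 174724 ≡ 407 (mod 1219)
1218 = 1024 + 128 + 64 + 2 in binary powers of 2.
So 7^1218 ≡ 407 · 225 · 1181 · 49 ≡ 1070 (mod 1219).
Since 1070 ≠ 1, base 7 is a Fermat witness: 1219 is composite.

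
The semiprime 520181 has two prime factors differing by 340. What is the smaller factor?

Since p = q + 340, we have 520181 = q(q + 340), so q² + 340q − 520181 = 0.
Discriminant: 340² + 4·520181 = 115600 + 2080724 = 2196324; √2196324 = 1482.
q = (−340 + 1482)/2 = 571, and p = q + 340 = 911.
Check: 571 · 911 = 520181.

571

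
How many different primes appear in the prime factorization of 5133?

3

5133 = 3 · 1711
1711 = 29 · 59
5133 = 3 · 29 · 59, which has 3 distinct prime factors.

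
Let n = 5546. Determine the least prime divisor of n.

2

5546 is even: 2 divides it.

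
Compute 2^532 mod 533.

2^1 ≡ 2 (mod 533)
2^2 ≡ 2^2 = 4 ≡ 4 (mod 533)
2^4 ≡ 4^2 = 16 ≡ 16 (mod 533)
2^8 ≡ 16^2 = 256 ≡ 256 (mod 533)
2^16 ≡ 256^2 = 65536 ≡ 510 (mod 533)
2^32 ≡ 510^2 = 260100 ≡ 529 (mod 533)
2^64 ≡ 529^2 = 279841 ≡ 16 (mod 533)
2^128 ≡ 16^2 = 256 ≡ 256 (mod 533)
2^256 ≡ 256^2 = 65536 ≡ 510 (mod 533)
2^512 ≡ 510^2 = 260100 ≡ 529 (mod 533)
532 = 512 + 16 + 4 in binary powers of 2.
So 2^532 ≡ 529 · 510 · 16 ≡ 406 (mod 533).
Since 406 ≠ 1, base 2 is a Fermat witness: 533 is composite.

406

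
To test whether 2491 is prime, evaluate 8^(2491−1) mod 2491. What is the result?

1811

8^1 ≡ 8 (mod 2491)
8^2 ≡ 8^2 = 64 ≡ 64 (mod 2491)
8^4 ≡ 64^2 = 4096 ≡ 1605 (mod 2491)
8^8 ≡ 1605^2 = 2576025 ≡ 331 (mod 2491)
8^16 ≡ 331^2 = 109561 ≡ 2448 (mod 2491)
8^32 ≡ 2448^2 = 5992704 ≡ 1849 (mod 2491)
8^64 ≡ 1849^2 = 3418801 ≡ 1149 (mod 2491)
8^128 ≡ 1149^2 = 1320201 ≡ 2462 (mod 2491)
8^256 ≡ 2462^2 = 6061444 ≡ 841 (mod 2491)
8^512 ≡ 841^2 = 707281 ≡ 2328 (mod 2491)
8^1024 ≡ 2328^2 = 5419584 ≡ 1659 (mod 2491)
8^2048 ≡ 1659^2 = 2752281 ≡ 2217 (mod 2491)
2490 = 2048 + 256 + 128 + 32 + 16 + 8 + 2 in binary powers of 2.
So 8^2490 ≡ 2217 · 841 · 2462 · 1849 · 2448 · 331 · 64 ≡ 1811 (mod 2491).
Since 1811 ≠ 1, base 8 is a Fermat witness: 2491 is composite.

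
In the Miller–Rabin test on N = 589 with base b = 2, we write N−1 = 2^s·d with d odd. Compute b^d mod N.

407

589 − 1 = 588 = 2^2 · 147, so d = 147.
2^1 ≡ 2 (mod 589)
2^2 ≡ 2^2 = 4 ≡ 4 (mod 589)
2^4 ≡ 4^2 = 16 ≡ 16 (mod 589)
2^8 ≡ 16^2 = 256 ≡ 256 (mod 589)
2^16 ≡ 256^2 = 65536 ≡ 157 (mod 589)
2^32 ≡ 157^2 = 24649 ≡ 500 (mod 589)
2^64 ≡ 500^2 = 250000 ≡ 264 (mod 589)
2^128 ≡ 264^2 = 69696 ≡ 194 (mod 589)
147 = 128 + 16 + 2 + 1 in binary powers of 2.
So 2^147 ≡ 194 · 157 · 4 · 2 ≡ 407 (mod 589).
Squaring chain: 407 → 140; never reaches −1, so base 2 is a Miller–Rabin witness that 589 is composite.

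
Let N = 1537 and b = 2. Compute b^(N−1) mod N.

2^1 ≡ 2 (mod 1537)
2^2 ≡ 2^2 = 4 ≡ 4 (mod 1537)
2^4 ≡ 4^2 = 16 ≡ 16 (mod 1537)
2^8 ≡ 16^2 = 256 ≡ 256 (mod 1537)
2^16 ≡ 256^2 = 65536 ≡ 982 (mod 1537)
2^32 ≡ 982^2 = 964324 ≡ 625 (mod 1537)
2^64 ≡ 625^2 = 390625 ≡ 227 (mod 1537)
2^128 ≡ 227^2 = 51529 ≡ 808 (mod 1537)
2^256 ≡ 808^2 = 652864 ≡ 1176 (mod 1537)
2^512 ≡ 1176^2 = 1382976 ≡ 1213 (mod 1537)
2^1024 ≡ 1213^2 = 1471369 ≡ 460 (mod 1537)
1536 = 1024 + 512 in binary powers of 2.
So 2^1536 ≡ 460 · 1213 ≡ 49 (mod 1537).
Since 49 ≠ 1, base 2 is a Fermat witness: 1537 is composite.

49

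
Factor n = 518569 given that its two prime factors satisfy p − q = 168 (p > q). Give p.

809

Since p = q + 168, we have 518569 = q(q + 168), so q² + 168q − 518569 = 0.
Discriminant: 168² + 4·518569 = 28224 + 2074276 = 2102500; √2102500 = 1450.
q = (−168 + 1450)/2 = 641, and p = q + 168 = 809.
Check: 641 · 809 = 518569.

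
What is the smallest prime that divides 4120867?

83

4120867 is odd.
Digit sum 28, not divisible by 3.
Ends in 7: not divisible by 5.
7: 4120867 = 7·588695 + 2
11: 4120867 = 11·374624 + 3
13: 4120867 = 13·316989 + 10
17: 4120867 = 17·242403 + 16
19: 4120867 = 19·216887 + 14
23: 4120867 = 23·179168 + 3
29: 4120867 = 29·142098 + 25
31: 4120867 = 31·132931 + 6
37: 4120867 = 37·111374 + 29
41: 4120867 = 41·100508 + 39
43: 4120867 = 43·95834 + 5
47: 4120867 = 47·87678 + 1
53: 4120867 = 53·77752 + 11
59: 4120867 = 59·69845 + 12
61: 4120867 = 61·67555 + 12
67: 4120867 = 67·61505 + 32
71: 4120867 = 71·58040 + 27
73: 4120867 = 73·56450 + 17
79: 4120867 = 79·52162 + 69
83: 4120867 = 83·49649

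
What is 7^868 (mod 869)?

7^1 ≡ 7 (mod 869)
7^2 ≡ 7^2 = 49 ≡ 49 (mod 869)
7^4 ≡ 49^2 = 2401 ≡ 663 (mod 869)
7^8 ≡ 663^2 = 439569 ≡ 724 (mod 869)
7^16 ≡ 724^2 = 524176 ≡ 169 (mod 869)
7^32 ≡ 169^2 = 28561 ≡ 753 (mod 869)
7^64 ≡ 753^2 = 567009 ≡ 421 (mod 869)
7^128 ≡ 421^2 = 177241 ≡ 834 (mod 869)
7^256 ≡ 834^2 = 695556 ≡ 356 (mod 869)
7^512 ≡ 356^2 = 126736 ≡ 731 (mod 869)
868 = 512 + 256 + 64 + 32 + 4 in binary powers of 2.
So 7^868 ≡ 731 · 356 · 421 · 753 · 663 ≡ 163 (mod 869).
Since 163 ≠ 1, base 7 is a Fermat witness: 869 is composite.

163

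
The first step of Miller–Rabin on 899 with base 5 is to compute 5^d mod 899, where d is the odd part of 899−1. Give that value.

614

899 − 1 = 898 = 2^1 · 449, so d = 449.
5^1 ≡ 5 (mod 899)
5^2 ≡ 5^2 = 25 ≡ 25 (mod 899)
5^4 ≡ 25^2 = 625 ≡ 625 (mod 899)
5^8 ≡ 625^2 = 390625 ≡ 459 (mod 899)
5^16 ≡ 459^2 = 210681 ≡ 315 (mod 899)
5^32 ≡ 315^2 = 99225 ≡ 335 (mod 899)
5^64 ≡ 335^2 = 112225 ≡ 749 (mod 899)
5^128 ≡ 749^2 = 561001 ≡ 25 (mod 899)
5^256 ≡ 25^2 = 625 ≡ 625 (mod 899)
449 = 256 + 128 + 64 + 1 in binary powers of 2.
So 5^449 ≡ 625 · 25 · 749 · 5 ≡ 614 (mod 899).
Squaring chain: 614; never reaches −1, so base 5 is a Miller–Rabin witness that 899 is composite.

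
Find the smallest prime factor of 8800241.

8800241 is odd.
Digit sum 23, not divisible by 3.
Ends in 1: not divisible by 5.
7: 8800241 = 7·1257177 + 2
11: 8800241 = 11·800021 + 10
13: 8800241 = 13·676941 + 8
17: 8800241 = 17·517661 + 4
19: 8800241 = 19·463170 + 11
23: 8800241 = 23·382619 + 4
29: 8800241 = 29·303456 + 17
31: 8800241 = 31·283878 + 23
37: 8800241 = 37·237844 + 13
41: 8800241 = 41·214640 + 1
43: 8800241 = 43·204656 + 33
47: 8800241 = 47·187239 + 8
53: 8800241 = 53·166042 + 15
59: 8800241 = 59·149156 + 37
61: 8800241 = 61·144266 + 15
67: 8800241 = 67·131346 + 59
71: 8800241 = 71·123947 + 4
73: 8800241 = 73·120551 + 18
79: 8800241 = 79·111395 + 36
83: 8800241 = 83·106027

83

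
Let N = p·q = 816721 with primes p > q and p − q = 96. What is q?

Since p = q + 96, we have 816721 = q(q + 96), so q² + 96q − 816721 = 0.
Discriminant: 96² + 4·816721 = 9216 + 3266884 = 3276100; √3276100 = 1810.
q = (−96 + 1810)/2 = 857, and p = q + 96 = 953.
Check: 857 · 953 = 816721.

857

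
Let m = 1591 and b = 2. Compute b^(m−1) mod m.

2^1 ≡ 2 (mod 1591)
2^2 ≡ 2^2 = 4 ≡ 4 (mod 1591)
2^4 ≡ 4^2 = 16 ≡ 16 (mod 1591)
2^8 ≡ 16^2 = 256 ≡ 256 (mod 1591)
2^16 ≡ 256^2 = 65536 ≡ 305 (mod 1591)
2^32 ≡ 305^2 = 93025 ≡ 747 (mod 1591)
2^64 ≡ 747^2 = 558009 ≡ 1159 (mod 1591)
2^128 ≡ 1159^2 = 1343281 ≡ 477 (mod 1591)
2^256 ≡ 477^2 = 227529 ≡ 16 (mod 1591)
2^512 ≡ 16^2 = 256 ≡ 256 (mod 1591)
2^1024 ≡ 256^2 = 65536 ≡ 305 (mod 1591)
1590 = 1024 + 512 + 32 + 16 + 4 + 2 in binary powers of 2.
So 2^1590 ≡ 305 · 256 · 747 · 305 · 16 · 4 ≡ 471 (mod 1591).
Since 471 ≠ 1, base 2 is a Fermat witness: 1591 is composite.

471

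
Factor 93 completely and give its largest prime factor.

93 = 3 · 31
31 is prime.
So 93 = 3 · 31; the largest prime factor is 31.

31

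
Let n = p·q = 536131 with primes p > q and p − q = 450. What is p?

991

Since p = q + 450, we have 536131 = q(q + 450), so q² + 450q − 536131 = 0.
Discriminant: 450² + 4·536131 = 202500 + 2144524 = 2347024; √2347024 = 1532.
q = (−450 + 1532)/2 = 541, and p = q + 450 = 991.
Check: 541 · 991 = 536131.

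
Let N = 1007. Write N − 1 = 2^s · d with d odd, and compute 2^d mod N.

1007 − 1 = 1006 = 2^1 · 503, so d = 503.
2^1 ≡ 2 (mod 1007)
2^2 ≡ 2^2 = 4 ≡ 4 (mod 1007)
2^4 ≡ 4^2 = 16 ≡ 16 (mod 1007)
2^8 ≡ 16^2 = 256 ≡ 256 (mod 1007)
2^16 ≡ 256^2 = 65536 ≡ 81 (mod 1007)
2^32 ≡ 81^2 = 6561 ≡ 519 (mod 1007)
2^64 ≡ 519^2 = 269361 ≡ 492 (mod 1007)
2^128 ≡ 492^2 = 242064 ≡ 384 (mod 1007)
2^256 ≡ 384^2 = 147456 ≡ 434 (mod 1007)
503 = 256 + 128 + 64 + 32 + 16 + 4 + 2 + 1 in binary powers of 2.
So 2^503 ≡ 434 · 384 · 492 · 519 · 81 · 16 · 4 · 2 ≡ 124 (mod 1007).
Squaring chain: 124; never reaches −1, so base 2 is a Miller–Rabin witness that 1007 is composite.

124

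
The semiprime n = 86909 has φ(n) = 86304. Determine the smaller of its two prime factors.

233

φ(n) = (p−1)(q−1) = n − (p+q) + 1, so p + q = 86909 − 86304 + 1 = 606.
p and q are the roots of t² − 606t + 86909 = 0.
Discriminant: 606² − 4·86909 = 367236 − 347636 = 19600; √19600 = 140.
q = (606 − 140)/2 = 233, p = (606 + 140)/2 = 373.
Check: 233 · 373 = 86909.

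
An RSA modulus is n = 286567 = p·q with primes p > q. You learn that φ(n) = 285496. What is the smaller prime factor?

509

φ(n) = (p−1)(q−1) = n − (p+q) + 1, so p + q = 286567 − 285496 + 1 = 1072.
p and q are the roots of t² − 1072t + 286567 = 0.
Discriminant: 1072² − 4·286567 = 1149184 − 1146268 = 2916; √2916 = 54.
q = (1072 − 54)/2 = 509, p = (1072 + 54)/2 = 563.
Check: 509 · 563 = 286567.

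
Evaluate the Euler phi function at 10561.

Factor: 10561 = 59 · 179.
φ(10561) = (59−1) · (179−1) = 58 · 178 = 10324.

10324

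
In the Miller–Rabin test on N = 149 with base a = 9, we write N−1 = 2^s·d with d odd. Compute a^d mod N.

148

149 − 1 = 148 = 2^2 · 37, so d = 37.
9^1 ≡ 9 (mod 149)
9^2 ≡ 9^2 = 81 ≡ 81 (mod 149)
9^4 ≡ 81^2 = 6561 ≡ 5 (mod 149)
9^8 ≡ 5^2 = 25 ≡ 25 (mod 149)
9^16 ≡ 25^2 = 625 ≡ 29 (mod 149)
9^32 ≡ 29^2 = 841 ≡ 96 (mod 149)
37 = 32 + 4 + 1 in binary powers of 2.
So 9^37 ≡ 96 · 5 · 9 ≡ 148 (mod 149).
Since 9^d ≡ 148 (mod 149), base 9 does not prove 149 composite.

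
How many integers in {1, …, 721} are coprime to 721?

612

Factor: 721 = 7 · 103.
φ(721) = (7−1) · (103−1) = 6 · 102 = 612.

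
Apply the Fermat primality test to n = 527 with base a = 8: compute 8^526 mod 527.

225

8^1 ≡ 8 (mod 527)
8^2 ≡ 8^2 = 64 ≡ 64 (mod 527)
8^4 ≡ 64^2 = 4096 ≡ 407 (mod 527)
8^8 ≡ 407^2 = 165649 ≡ 171 (mod 527)
8^16 ≡ 171^2 = 29241 ≡ 256 (mod 527)
8^32 ≡ 256^2 = 65536 ≡ 188 (mod 527)
8^64 ≡ 188^2 = 35344 ≡ 35 (mod 527)
8^128 ≡ 35^2 = 1225 ≡ 171 (mod 527)
8^256 ≡ 171^2 = 29241 ≡ 256 (mod 527)
8^512 ≡ 256^2 = 65536 ≡ 188 (mod 527)
526 = 512 + 8 + 4 + 2 in binary powers of 2.
So 8^526 ≡ 188 · 171 · 407 · 64 ≡ 225 (mod 527).
Since 225 ≠ 1, base 8 is a Fermat witness: 527 is composite.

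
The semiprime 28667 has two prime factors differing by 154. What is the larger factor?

263

Since p = q + 154, we have 28667 = q(q + 154), so q² + 154q − 28667 = 0.
Discriminant: 154² + 4·28667 = 23716 + 114668 = 138384; √138384 = 372.
q = (−154 + 372)/2 = 109, and p = q + 154 = 263.
Check: 109 · 263 = 28667.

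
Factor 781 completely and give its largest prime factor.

781 = 11 · 71
71 is prime.
So 781 = 11 · 71; the largest prime factor is 71.

71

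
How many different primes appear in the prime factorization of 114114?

114114 = 2 · 57057
57057 = 3 · 19019
19019 = 7 · 2717
2717 = 11 · 247
247 = 13 · 19
114114 = 2 · 3 · 7 · 11 · 13 · 19, which has 6 distinct prime factors.

6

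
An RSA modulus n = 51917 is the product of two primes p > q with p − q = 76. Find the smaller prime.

Since p = q + 76, we have 51917 = q(q + 76), so q² + 76q − 51917 = 0.
Discriminant: 76² + 4·51917 = 5776 + 207668 = 213444; √213444 = 462.
q = (−76 + 462)/2 = 193, and p = q + 76 = 269.
Check: 193 · 269 = 51917.

193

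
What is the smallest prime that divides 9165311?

9165311 is odd.
Digit sum 26, not divisible by 3.
Ends in 1: not divisible by 5.
7: 9165311 = 7·1309330 + 1
11: 9165311 = 11·833210 + 1
13: 9165311 = 13·705023 + 12
17: 9165311 = 17·539135 + 16
19: 9165311 = 19·482384 + 15
23: 9165311 = 23·398491 + 18
29: 9165311 = 29·316045 + 6
31: 9165311 = 31·295655 + 6
37: 9165311 = 37·247711 + 4
41: 9165311 = 41·223544 + 7
43: 9165311 = 43·213146 + 33
47: 9165311 = 47·195006 + 29
53: 9165311 = 53·172930 + 21
59: 9165311 = 59·155344 + 15
61: 9165311 = 61·150251

61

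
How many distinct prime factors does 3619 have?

3

3619 = 7 · 517
517 = 11 · 47
3619 = 7 · 11 · 47, which has 3 distinct prime factors.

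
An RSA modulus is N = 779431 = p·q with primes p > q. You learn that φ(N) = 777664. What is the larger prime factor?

φ(n) = (p−1)(q−1) = n − (p+q) + 1, so p + q = 779431 − 777664 + 1 = 1768.
p and q are the roots of t² − 1768t + 779431 = 0.
Discriminant: 1768² − 4·779431 = 3125824 − 3117724 = 8100; √8100 = 90.
q = (1768 − 90)/2 = 839, p = (1768 + 90)/2 = 929.
Check: 839 · 929 = 779431.

929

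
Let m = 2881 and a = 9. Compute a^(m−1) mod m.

9^1 ≡ 9 (mod 2881)
9^2 ≡ 9^2 = 81 ≡ 81 (mod 2881)
9^4 ≡ 81^2 = 6561 ≡ 799 (mod 2881)
9^8 ≡ 799^2 = 638401 ≡ 1700 (mod 2881)
9^16 ≡ 1700^2 = 2890000 ≡ 357 (mod 2881)
9^32 ≡ 357^2 = 127449 ≡ 685 (mod 2881)
9^64 ≡ 685^2 = 469225 ≡ 2503 (mod 2881)
9^128 ≡ 2503^2 = 6265009 ≡ 1715 (mod 2881)
9^256 ≡ 1715^2 = 2941225 ≡ 2605 (mod 2881)
9^512 ≡ 2605^2 = 6786025 ≡ 1270 (mod 2881)
9^1024 ≡ 1270^2 = 1612900 ≡ 2421 (mod 2881)
9^2048 ≡ 2421^2 = 5861241 ≡ 1287 (mod 2881)
2880 = 2048 + 512 + 256 + 64 in binary powers of 2.
So 9^2880 ≡ 1287 · 1270 · 2605 · 2503 ≡ 1632 (mod 2881).
Since 1632 ≠ 1, base 9 is a Fermat witness: 2881 is composite.

1632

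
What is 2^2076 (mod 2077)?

2^1 ≡ 2 (mod 2077)
2^2 ≡ 2^2 = 4 ≡ 4 (mod 2077)
2^4 ≡ 4^2 = 16 ≡ 16 (mod 2077)
2^8 ≡ 16^2 = 256 ≡ 256 (mod 2077)
2^16 ≡ 256^2 = 65536 ≡ 1149 (mod 2077)
2^32 ≡ 1149^2 = 1320201 ≡ 1306 (mod 2077)
2^64 ≡ 1306^2 = 1705636 ≡ 419 (mod 2077)
2^128 ≡ 419^2 = 175561 ≡ 1093 (mod 2077)
2^256 ≡ 1093^2 = 1194649 ≡ 374 (mod 2077)
2^512 ≡ 374^2 = 139876 ≡ 717 (mod 2077)
2^1024 ≡ 717^2 = 514089 ≡ 1070 (mod 2077)
2^2048 ≡ 1070^2 = 1144900 ≡ 473 (mod 2077)
2076 = 2048 + 16 + 8 + 4 in binary powers of 2.
So 2^2076 ≡ 473 · 1149 · 256 · 16 ≡ 963 (mod 2077).
Since 963 ≠ 1, base 2 is a Fermat witness: 2077 is composite.

963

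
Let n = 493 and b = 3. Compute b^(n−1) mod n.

310

3^1 ≡ 3 (mod 493)
3^2 ≡ 3^2 = 9 ≡ 9 (mod 493)
3^4 ≡ 9^2 = 81 ≡ 81 (mod 493)
3^8 ≡ 81^2 = 6561 ≡ 152 (mod 493)
3^16 ≡ 152^2 = 23104 ≡ 426 (mod 493)
3^32 ≡ 426^2 = 181476 ≡ 52 (mod 493)
3^64 ≡ 52^2 = 2704 ≡ 239 (mod 493)
3^128 ≡ 239^2 = 57121 ≡ 426 (mod 493)
3^256 ≡ 426^2 = 181476 ≡ 52 (mod 493)
492 = 256 + 128 + 64 + 32 + 8 + 4 in binary powers of 2.
So 3^492 ≡ 52 · 426 · 239 · 52 · 152 · 81 ≡ 310 (mod 493).
Since 310 ≠ 1, base 3 is a Fermat witness: 493 is composite.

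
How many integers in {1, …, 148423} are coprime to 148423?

Factor: 148423 = 11 · 103 · 131.
φ(148423) = (11−1) · (103−1) · (131−1) = 10 · 102 · 130 = 132600.

132600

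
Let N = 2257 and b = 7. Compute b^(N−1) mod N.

7^1 ≡ 7 (mod 2257)
7^2 ≡ 7^2 = 49 ≡ 49 (mod 2257)
7^4 ≡ 49^2 = 2401 ≡ 144 (mod 2257)
7^8 ≡ 144^2 = 20736 ≡ 423 (mod 2257)
7^16 ≡ 423^2 = 178929 ≡ 626 (mod 2257)
7^32 ≡ 626^2 = 391876 ≡ 1415 (mod 2257)
7^64 ≡ 1415^2 = 2002225 ≡ 266 (mod 2257)
7^128 ≡ 266^2 = 70756 ≡ 789 (mod 2257)
7^256 ≡ 789^2 = 622521 ≡ 1846 (mod 2257)
7^512 ≡ 1846^2 = 3407716 ≡ 1903 (mod 2257)
7^1024 ≡ 1903^2 = 3621409 ≡ 1181 (mod 2257)
7^2048 ≡ 1181^2 = 1394761 ≡ 2192 (mod 2257)
2256 = 2048 + 128 + 64 + 16 in binary powers of 2.
So 7^2256 ≡ 2192 · 789 · 266 · 626 ≡ 1728 (mod 2257).
Since 1728 ≠ 1, base 7 is a Fermat witness: 2257 is composite.

1728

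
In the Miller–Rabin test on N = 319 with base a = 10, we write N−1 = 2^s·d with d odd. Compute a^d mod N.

21

319 − 1 = 318 = 2^1 · 159, so d = 159.
10^1 ≡ 10 (mod 319)
10^2 ≡ 10^2 = 100 ≡ 100 (mod 319)
10^4 ≡ 100^2 = 10000 ≡ 111 (mod 319)
10^8 ≡ 111^2 = 12321 ≡ 199 (mod 319)
10^16 ≡ 199^2 = 39601 ≡ 45 (mod 319)
10^32 ≡ 45^2 = 2025 ≡ 111 (mod 319)
10^64 ≡ 111^2 = 12321 ≡ 199 (mod 319)
10^128 ≡ 199^2 = 39601 ≡ 45 (mod 319)
159 = 128 + 16 + 8 + 4 + 2 + 1 in binary powers of 2.
So 10^159 ≡ 45 · 45 · 199 · 111 · 100 · 10 ≡ 21 (mod 319).
Squaring chain: 21; never reaches −1, so base 10 is a Miller–Rabin witness that 319 is composite.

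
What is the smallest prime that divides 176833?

19

176833 is odd.
Digit sum 28, not divisible by 3.
Ends in 3: not divisible by 5.
7: 176833 = 7·25261 + 6
11: 176833 = 11·16075 + 8
13: 176833 = 13·13602 + 7
17: 176833 = 17·10401 + 16
19: 176833 = 19·9307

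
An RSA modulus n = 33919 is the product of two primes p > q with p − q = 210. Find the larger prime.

Since p = q + 210, we have 33919 = q(q + 210), so q² + 210q − 33919 = 0.
Discriminant: 210² + 4·33919 = 44100 + 135676 = 179776; √179776 = 424.
q = (−210 + 424)/2 = 107, and p = q + 210 = 317.
Check: 107 · 317 = 33919.

317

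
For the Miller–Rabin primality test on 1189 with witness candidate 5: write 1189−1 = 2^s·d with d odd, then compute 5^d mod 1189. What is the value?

1169

1189 − 1 = 1188 = 2^2 · 297, so d = 297.
5^1 ≡ 5 (mod 1189)
5^2 ≡ 5^2 = 25 ≡ 25 (mod 1189)
5^4 ≡ 25^2 = 625 ≡ 625 (mod 1189)
5^8 ≡ 625^2 = 390625 ≡ 633 (mod 1189)
5^16 ≡ 633^2 = 400689 ≡ 1185 (mod 1189)
5^32 ≡ 1185^2 = 1404225 ≡ 16 (mod 1189)
5^64 ≡ 16^2 = 256 ≡ 256 (mod 1189)
5^128 ≡ 256^2 = 65536 ≡ 141 (mod 1189)
5^256 ≡ 141^2 = 19881 ≡ 857 (mod 1189)
297 = 256 + 32 + 8 + 1 in binary powers of 2.
So 5^297 ≡ 857 · 16 · 633 · 5 ≡ 1169 (mod 1189).
Squaring chain: 1169 → 400; never reaches −1, so base 5 is a Miller–Rabin witness that 1189 is composite.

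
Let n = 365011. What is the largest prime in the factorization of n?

97

365011 = 53 · 6887
6887 = 71 · 97
97 is prime.
So 365011 = 53 · 71 · 97; the largest prime factor is 97.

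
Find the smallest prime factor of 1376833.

1376833 is odd.
Digit sum 31, not divisible by 3.
Ends in 3: not divisible by 5.
7: 1376833 = 7·196690 + 3
11: 1376833 = 11·125166 + 7
13: 1376833 = 13·105910 + 3
17: 1376833 = 17·80990 + 3
19: 1376833 = 19·72464 + 17
23: 1376833 = 23·59862 + 7
29: 1376833 = 29·47477

29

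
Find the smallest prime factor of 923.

13

923 is odd.
Digit sum 14, not divisible by 3.
Ends in 3: not divisible by 5.
7: 923 = 7·131 + 6
11: 923 = 11·83 + 10
13: 923 = 13·71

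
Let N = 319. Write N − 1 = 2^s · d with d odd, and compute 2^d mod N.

319 − 1 = 318 = 2^1 · 159, so d = 159.
2^1 ≡ 2 (mod 319)
2^2 ≡ 2^2 = 4 ≡ 4 (mod 319)
2^4 ≡ 4^2 = 16 ≡ 16 (mod 319)
2^8 ≡ 16^2 = 256 ≡ 256 (mod 319)
2^16 ≡ 256^2 = 65536 ≡ 141 (mod 319)
2^32 ≡ 141^2 = 19881 ≡ 103 (mod 319)
2^64 ≡ 103^2 = 10609 ≡ 82 (mod 319)
2^128 ≡ 82^2 = 6724 ≡ 25 (mod 319)
159 = 128 + 16 + 8 + 4 + 2 + 1 in binary powers of 2.
So 2^159 ≡ 25 · 141 · 256 · 16 · 4 · 2 ≡ 171 (mod 319).
Squaring chain: 171; never reaches −1, so base 2 is a Miller–Rabin witness that 319 is composite.

171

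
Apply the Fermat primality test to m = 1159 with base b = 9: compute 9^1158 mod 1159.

790

9^1 ≡ 9 (mod 1159)
9^2 ≡ 9^2 = 81 ≡ 81 (mod 1159)
9^4 ≡ 81^2 = 6561 ≡ 766 (mod 1159)
9^8 ≡ 766^2 = 586756 ≡ 302 (mod 1159)
9^16 ≡ 302^2 = 91204 ≡ 802 (mod 1159)
9^32 ≡ 802^2 = 643204 ≡ 1118 (mod 1159)
9^64 ≡ 1118^2 = 1249924 ≡ 522 (mod 1159)
9^128 ≡ 522^2 = 272484 ≡ 119 (mod 1159)
9^256 ≡ 119^2 = 14161 ≡ 253 (mod 1159)
9^512 ≡ 253^2 = 64009 ≡ 264 (mod 1159)
9^1024 ≡ 264^2 = 69696 ≡ 156 (mod 1159)
1158 = 1024 + 128 + 4 + 2 in binary powers of 2.
So 9^1158 ≡ 156 · 119 · 766 · 81 ≡ 790 (mod 1159).
Since 790 ≠ 1, base 9 is a Fermat witness: 1159 is composite.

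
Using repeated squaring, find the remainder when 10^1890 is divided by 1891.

1768

10^1 ≡ 10 (mod 1891)
10^2 ≡ 10^2 = 100 ≡ 100 (mod 1891)
10^4 ≡ 100^2 = 10000 ≡ 545 (mod 1891)
10^8 ≡ 545^2 = 297025 ≡ 138 (mod 1891)
10^16 ≡ 138^2 = 19044 ≡ 134 (mod 1891)
10^32 ≡ 134^2 = 17956 ≡ 937 (mod 1891)
10^64 ≡ 937^2 = 877969 ≡ 545 (mod 1891)
10^128 ≡ 545^2 = 297025 ≡ 138 (mod 1891)
10^256 ≡ 138^2 = 19044 ≡ 134 (mod 1891)
10^512 ≡ 134^2 = 17956 ≡ 937 (mod 1891)
10^1024 ≡ 937^2 = 877969 ≡ 545 (mod 1891)
1890 = 1024 + 512 + 256 + 64 + 32 + 2 in binary powers of 2.
So 10^1890 ≡ 545 · 937 · 134 · 545 · 937 · 100 ≡ 1768 (mod 1891).
Since 1768 ≠ 1, base 10 is a Fermat witness: 1891 is composite.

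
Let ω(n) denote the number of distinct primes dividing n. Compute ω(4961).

4961 = 11^2 · 41
4961 = 11^2 · 41, which has 2 distinct prime factors.

2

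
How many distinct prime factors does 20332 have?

4

20332 = 2^2 · 5083
5083 = 13 · 391
391 = 17 · 23
20332 = 2^2 · 13 · 17 · 23, which has 4 distinct prime factors.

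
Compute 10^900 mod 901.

735

10^1 ≡ 10 (mod 901)
10^2 ≡ 10^2 = 100 ≡ 100 (mod 901)
10^4 ≡ 100^2 = 10000 ≡ 89 (mod 901)
10^8 ≡ 89^2 = 7921 ≡ 713 (mod 901)
10^16 ≡ 713^2 = 508369 ≡ 205 (mod 901)
10^32 ≡ 205^2 = 42025 ≡ 579 (mod 901)
10^64 ≡ 579^2 = 335241 ≡ 69 (mod 901)
10^128 ≡ 69^2 = 4761 ≡ 256 (mod 901)
10^256 ≡ 256^2 = 65536 ≡ 664 (mod 901)
10^512 ≡ 664^2 = 440896 ≡ 307 (mod 901)
900 = 512 + 256 + 128 + 4 in binary powers of 2.
So 10^900 ≡ 307 · 664 · 256 · 89 ≡ 735 (mod 901).
Since 735 ≠ 1, base 10 is a Fermat witness: 901 is composite.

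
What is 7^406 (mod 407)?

81

7^1 ≡ 7 (mod 407)
7^2 ≡ 7^2 = 49 ≡ 49 (mod 407)
7^4 ≡ 49^2 = 2401 ≡ 366 (mod 407)
7^8 ≡ 366^2 = 133956 ≡ 53 (mod 407)
7^16 ≡ 53^2 = 2809 ≡ 367 (mod 407)
7^32 ≡ 367^2 = 134689 ≡ 379 (mod 407)
7^64 ≡ 379^2 = 143641 ≡ 377 (mod 407)
7^128 ≡ 377^2 = 142129 ≡ 86 (mod 407)
7^256 ≡ 86^2 = 7396 ≡ 70 (mod 407)
406 = 256 + 128 + 16 + 4 + 2 in binary powers of 2.
So 7^406 ≡ 70 · 86 · 367 · 366 · 49 ≡ 81 (mod 407).
Since 81 ≠ 1, base 7 is a Fermat witness: 407 is composite.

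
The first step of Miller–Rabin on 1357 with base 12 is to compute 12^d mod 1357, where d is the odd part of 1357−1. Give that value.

1357 − 1 = 1356 = 2^2 · 339, so d = 339.
12^1 ≡ 12 (mod 1357)
12^2 ≡ 12^2 = 144 ≡ 144 (mod 1357)
12^4 ≡ 144^2 = 20736 ≡ 381 (mod 1357)
12^8 ≡ 381^2 = 145161 ≡ 1319 (mod 1357)
12^16 ≡ 1319^2 = 1739761 ≡ 87 (mod 1357)
12^32 ≡ 87^2 = 7569 ≡ 784 (mod 1357)
12^64 ≡ 784^2 = 614656 ≡ 1292 (mod 1357)
12^128 ≡ 1292^2 = 1669264 ≡ 154 (mod 1357)
12^256 ≡ 154^2 = 23716 ≡ 647 (mod 1357)
339 = 256 + 64 + 16 + 2 + 1 in binary powers of 2.
So 12^339 ≡ 647 · 1292 · 87 · 144 · 12 ≡ 579 (mod 1357).
Squaring chain: 579 → 62; never reaches −1, so base 12 is a Miller–Rabin witness that 1357 is composite.

579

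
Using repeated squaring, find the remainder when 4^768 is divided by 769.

4^1 ≡ 4 (mod 769)
4^2 ≡ 4^2 = 16 ≡ 16 (mod 769)
4^4 ≡ 16^2 = 256 ≡ 256 (mod 769)
4^8 ≡ 256^2 = 65536 ≡ 171 (mod 769)
4^16 ≡ 171^2 = 29241 ≡ 19 (mod 769)
4^32 ≡ 19^2 = 361 ≡ 361 (mod 769)
4^64 ≡ 361^2 = 130321 ≡ 360 (mod 769)
4^128 ≡ 360^2 = 129600 ≡ 408 (mod 769)
4^256 ≡ 408^2 = 166464 ≡ 360 (mod 769)
4^512 ≡ 360^2 = 129600 ≡ 408 (mod 769)
768 = 512 + 256 in binary powers of 2.
So 4^768 ≡ 408 · 360 ≡ 1 (mod 769).
Since the result is 1, base 4 gives no evidence that 769 is composite.

1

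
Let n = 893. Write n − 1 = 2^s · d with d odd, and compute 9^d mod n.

893 − 1 = 892 = 2^2 · 223, so d = 223.
9^1 ≡ 9 (mod 893)
9^2 ≡ 9^2 = 81 ≡ 81 (mod 893)
9^4 ≡ 81^2 = 6561 ≡ 310 (mod 893)
9^8 ≡ 310^2 = 96100 ≡ 549 (mod 893)
9^16 ≡ 549^2 = 301401 ≡ 460 (mod 893)
9^32 ≡ 460^2 = 211600 ≡ 852 (mod 893)
9^64 ≡ 852^2 = 725904 ≡ 788 (mod 893)
9^128 ≡ 788^2 = 620944 ≡ 309 (mod 893)
223 = 128 + 64 + 16 + 8 + 4 + 2 + 1 in binary powers of 2.
So 9^223 ≡ 309 · 788 · 460 · 549 · 310 · 81 · 9 ≡ 460 (mod 893).
Squaring chain: 460 → 852; never reaches −1, so base 9 is a Miller–Rabin witness that 893 is composite.

460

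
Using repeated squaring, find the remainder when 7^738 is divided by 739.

7^1 ≡ 7 (mod 739)
7^2 ≡ 7^2 = 49 ≡ 49 (mod 739)
7^4 ≡ 49^2 = 2401 ≡ 184 (mod 739)
7^8 ≡ 184^2 = 33856 ≡ 601 (mod 739)
7^16 ≡ 601^2 = 361201 ≡ 569 (mod 739)
7^32 ≡ 569^2 = 323761 ≡ 79 (mod 739)
7^64 ≡ 79^2 = 6241 ≡ 329 (mod 739)
7^128 ≡ 329^2 = 108241 ≡ 347 (mod 739)
7^256 ≡ 347^2 = 120409 ≡ 691 (mod 739)
7^512 ≡ 691^2 = 477481 ≡ 87 (mod 739)
738 = 512 + 128 + 64 + 32 + 2 in binary powers of 2.
So 7^738 ≡ 87 · 347 · 329 · 79 · 49 ≡ 1 (mod 739).
Since the result is 1, base 7 gives no evidence that 739 is composite.

1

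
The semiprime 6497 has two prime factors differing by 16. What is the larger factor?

89

Since p = q + 16, we have 6497 = q(q + 16), so q² + 16q − 6497 = 0.
Discriminant: 16² + 4·6497 = 256 + 25988 = 26244; √26244 = 162.
q = (−16 + 162)/2 = 73, and p = q + 16 = 89.
Check: 73 · 89 = 6497.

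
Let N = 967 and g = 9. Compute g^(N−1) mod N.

1

9^1 ≡ 9 (mod 967)
9^2 ≡ 9^2 = 81 ≡ 81 (mod 967)
9^4 ≡ 81^2 = 6561 ≡ 759 (mod 967)
9^8 ≡ 759^2 = 576081 ≡ 716 (mod 967)
9^16 ≡ 716^2 = 512656 ≡ 146 (mod 967)
9^32 ≡ 146^2 = 21316 ≡ 42 (mod 967)
9^64 ≡ 42^2 = 1764 ≡ 797 (mod 967)
9^128 ≡ 797^2 = 635209 ≡ 857 (mod 967)
9^256 ≡ 857^2 = 734449 ≡ 496 (mod 967)
9^512 ≡ 496^2 = 246016 ≡ 398 (mod 967)
966 = 512 + 256 + 128 + 64 + 4 + 2 in binary powers of 2.
So 9^966 ≡ 398 · 496 · 857 · 797 · 759 · 81 ≡ 1 (mod 967).
Since the result is 1, base 9 gives no evidence that 967 is composite.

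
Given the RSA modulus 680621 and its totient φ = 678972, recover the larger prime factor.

827

φ(n) = (p−1)(q−1) = n − (p+q) + 1, so p + q = 680621 − 678972 + 1 = 1650.
p and q are the roots of t² − 1650t + 680621 = 0.
Discriminant: 1650² − 4·680621 = 2722500 − 2722484 = 16; √16 = 4.
q = (1650 − 4)/2 = 823, p = (1650 + 4)/2 = 827.
Check: 823 · 827 = 680621.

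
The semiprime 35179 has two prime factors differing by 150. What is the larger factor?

Since p = q + 150, we have 35179 = q(q + 150), so q² + 150q − 35179 = 0.
Discriminant: 150² + 4·35179 = 22500 + 140716 = 163216; √163216 = 404.
q = (−150 + 404)/2 = 127, and p = q + 150 = 277.
Check: 127 · 277 = 35179.

277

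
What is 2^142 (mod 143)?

2^1 ≡ 2 (mod 143)
2^2 ≡ 2^2 = 4 ≡ 4 (mod 143)
2^4 ≡ 4^2 = 16 ≡ 16 (mod 143)
2^8 ≡ 16^2 = 256 ≡ 113 (mod 143)
2^16 ≡ 113^2 = 12769 ≡ 42 (mod 143)
2^32 ≡ 42^2 = 1764 ≡ 48 (mod 143)
2^64 ≡ 48^2 = 2304 ≡ 16 (mod 143)
2^128 ≡ 16^2 = 256 ≡ 113 (mod 143)
142 = 128 + 8 + 4 + 2 in binary powers of 2.
So 2^142 ≡ 113 · 113 · 16 · 4 ≡ 114 (mod 143).
Since 114 ≠ 1, base 2 is a Fermat witness: 143 is composite.

114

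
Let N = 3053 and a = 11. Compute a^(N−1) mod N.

11^1 ≡ 11 (mod 3053)
11^2 ≡ 11^2 = 121 ≡ 121 (mod 3053)
11^4 ≡ 121^2 = 14641 ≡ 2429 (mod 3053)
11^8 ≡ 2429^2 = 5900041 ≡ 1645 (mod 3053)
11^16 ≡ 1645^2 = 2706025 ≡ 1067 (mod 3053)
11^32 ≡ 1067^2 = 1138489 ≡ 2773 (mod 3053)
11^64 ≡ 2773^2 = 7689529 ≡ 2075 (mod 3053)
11^128 ≡ 2075^2 = 4305625 ≡ 895 (mod 3053)
11^256 ≡ 895^2 = 801025 ≡ 1139 (mod 3053)
11^512 ≡ 1139^2 = 1297321 ≡ 2849 (mod 3053)
11^1024 ≡ 2849^2 = 8116801 ≡ 1927 (mod 3053)
11^2048 ≡ 1927^2 = 3713329 ≡ 881 (mod 3053)
3052 = 2048 + 512 + 256 + 128 + 64 + 32 + 8 + 4 in binary powers of 2.
So 11^3052 ≡ 881 · 2849 · 1139 · 895 · 2075 · 2773 · 1645 · 2429 ≡ 2968 (mod 3053).
Since 2968 ≠ 1, base 11 is a Fermat witness: 3053 is composite.

2968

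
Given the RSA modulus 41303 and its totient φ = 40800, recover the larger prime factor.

401

φ(n) = (p−1)(q−1) = n − (p+q) + 1, so p + q = 41303 − 40800 + 1 = 504.
p and q are the roots of t² − 504t + 41303 = 0.
Discriminant: 504² − 4·41303 = 254016 − 165212 = 88804; √88804 = 298.
q = (504 − 298)/2 = 103, p = (504 + 298)/2 = 401.
Check: 103 · 401 = 41303.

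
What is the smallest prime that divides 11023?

11023 is odd.
Digit sum 7, not divisible by 3.
Ends in 3: not divisible by 5.
7: 11023 = 7·1574 + 5
11: 11023 = 11·1002 + 1
13: 11023 = 13·847 + 12
17: 11023 = 17·648 + 7
19: 11023 = 19·580 + 3
23: 11023 = 23·479 + 6
29: 11023 = 29·380 + 3
31: 11023 = 31·355 + 18
37: 11023 = 37·297 + 34
41: 11023 = 41·268 + 35
43: 11023 = 43·256 + 15
47: 11023 = 47·234 + 25
53: 11023 = 53·207 + 52
59: 11023 = 59·186 + 49
61: 11023 = 61·180 + 43
67: 11023 = 67·164 + 35
71: 11023 = 71·155 + 18
73: 11023 = 73·151

73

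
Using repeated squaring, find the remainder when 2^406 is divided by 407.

2^1 ≡ 2 (mod 407)
2^2 ≡ 2^2 = 4 ≡ 4 (mod 407)
2^4 ≡ 4^2 = 16 ≡ 16 (mod 407)
2^8 ≡ 16^2 = 256 ≡ 256 (mod 407)
2^16 ≡ 256^2 = 65536 ≡ 9 (mod 407)
2^32 ≡ 9^2 = 81 ≡ 81 (mod 407)
2^64 ≡ 81^2 = 6561 ≡ 49 (mod 407)
2^128 ≡ 49^2 = 2401 ≡ 366 (mod 407)
2^256 ≡ 366^2 = 133956 ≡ 53 (mod 407)
406 = 256 + 128 + 16 + 4 + 2 in binary powers of 2.
So 2^406 ≡ 53 · 366 · 9 · 16 · 4 ≡ 284 (mod 407).
Since 284 ≠ 1, base 2 is a Fermat witness: 407 is composite.

284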